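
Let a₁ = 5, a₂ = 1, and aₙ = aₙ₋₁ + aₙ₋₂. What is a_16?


Computing iteratively: 5, 1, 6, 7, 13, 20, 33, 53, 86, 139, 225, 364, ...
a_16 = 2495

a_16 = 2495


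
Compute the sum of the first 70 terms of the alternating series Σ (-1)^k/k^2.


S = -1 + 1/4 - 1/9 + 1/16 - 1/25 + 1/36 - 1/49 + 1/64 ± ...
= -0.8224
(Full series converges to -π²/12 ≈ -0.8225)

S_70 = -0.8224


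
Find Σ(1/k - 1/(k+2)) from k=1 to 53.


Telescoping with gap 2: two head and two tail terms survive.
= (1 + 1/2) - (1/54 + 1/55)
= 3/2 - 1/54 - 1/55 = 2173/1485

Sum = 2173/1485


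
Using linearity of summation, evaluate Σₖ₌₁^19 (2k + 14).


Σ(2k+14) = 2·Σk + 14·n
= 2·190 + 14·19
= 380 + 266 = 646

Σ = 646


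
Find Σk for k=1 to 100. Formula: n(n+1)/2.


n(n+1)/2 = 100×101/2 = 10100/2 = 5050

Σk = 5050


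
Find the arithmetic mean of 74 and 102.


AM = (74 + 102)/2 = 176/2 = 88

AM = 88


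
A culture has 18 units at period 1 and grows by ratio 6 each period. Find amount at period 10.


aₙ = a₁·r^(n-1)
= 18×6^9
= 18×10077696
= 181398528

a_10 = 181398528


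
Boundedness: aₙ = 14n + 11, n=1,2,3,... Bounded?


aₙ = 14n + 11 → as n→∞, aₙ→∞
No finite upper bound exists
The sequence is UNBOUNDED

Unbounded (aₙ → ∞ as n → ∞)


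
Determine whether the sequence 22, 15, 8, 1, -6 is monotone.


Differences: -7, -7, -7, -7
All differences < 0 → strictly DECREASING

Monotonically decreasing


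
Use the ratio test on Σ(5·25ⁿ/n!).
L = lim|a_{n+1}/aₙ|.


aₙ = 5·25^n/n!
a_{n+1}/aₙ = 25^(n+1)/(n+1)! × n!/25^n  (constant 5 cancels)
= 25/(n+1)
L = lim(n→∞) 25/(n+1) = 0
L < 1 → series CONVERGES

Converges (ratio test: L = 0 < 1)


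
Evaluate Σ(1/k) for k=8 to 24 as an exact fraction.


Σₖ₌8^24 1/k = 1/8 + 1/9 + 1/10 + ... + 1/24
= 2111531243/1784742960
≈ 1.1831

Sum = 2111531243/1784742960 ≈ 1.1831


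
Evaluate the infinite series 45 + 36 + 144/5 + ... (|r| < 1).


S∞ = a₁/(1-r) = 45/(1 - 4/5)
= 45/(1/5)
= 225

S∞ = 225


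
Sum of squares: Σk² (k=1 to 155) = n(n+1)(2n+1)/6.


n = 155
n(n+1)(2n+1)/6 = 155×156×311/6
= 7519980/6 = 1253330

Σk² = 1253330


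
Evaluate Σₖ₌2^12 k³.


Σₖ₌2^12 k³ = [12·13/2]² − [1·2/2]²
= 6084 − 1 = 6083

Σk³ = 6083


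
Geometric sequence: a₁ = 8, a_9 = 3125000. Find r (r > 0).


r^(n-1) = aₙ/a₁
r^8 = 3125000/8 = 390625
r = 390625^(1/8)
= ±5; taking r > 0 gives r = 5

r = 5


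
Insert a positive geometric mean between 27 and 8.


GM = √(27×8) = √216 = 14.6969

GM = 14.6969


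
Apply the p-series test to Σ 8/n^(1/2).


p-series test: Σ c/n^p converges if p > 1, diverges if p ≤ 1 (constant c > 0 doesn't affect convergence).
p = 1/2
1/2 ≤ 1 → DIVERGES

Diverges (p = 1/2 ≤ 1)


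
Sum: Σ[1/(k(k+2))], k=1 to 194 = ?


1/(k(k+2)) = (1/2)·(1/k - 1/(k+2)) (partial fractions)
Telescoping: Σ = (1/2)·(1 + 1/2 - 1/195 - 1/196) = 56939/76440

Sum = 56939/76440


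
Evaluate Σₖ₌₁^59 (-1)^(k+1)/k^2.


S = 1 - 1/4 + 1/9 - 1/16 + 1/25 - 1/36 + 1/49 - 1/64 ± ...
= 0.8226
(Full series converges to +π²/12 ≈ +0.8225)

S_59 = 0.8226


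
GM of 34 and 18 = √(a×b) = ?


GM = √(34×18) = √612 = 24.7386

GM = 24.7386


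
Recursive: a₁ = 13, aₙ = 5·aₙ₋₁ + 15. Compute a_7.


Computing step by step:
a_1 = 13
a_2 = 80
a_3 = 415
a_4 = 2090
a_5 = 10465
a_6 = 52340
a_7 = 261715


a_7 = 261715


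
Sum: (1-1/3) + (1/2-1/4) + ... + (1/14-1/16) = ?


Telescoping with gap 2: two head and two tail terms survive.
= (1 + 1/2) - (1/15 + 1/16)
= 3/2 - 1/15 - 1/16 = 329/240

Sum = 329/240


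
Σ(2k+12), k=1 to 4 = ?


Σ(2k+12) = 2·Σk + 12·n
= 2·10 + 12·4
= 20 + 48 = 68

Σ = 68


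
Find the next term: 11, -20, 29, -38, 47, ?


Pattern: alternating sign, magnitude arithmetic (d=9)
Terms: 11, -20, 29, -38, 47
Next term = -56

Next term = -56


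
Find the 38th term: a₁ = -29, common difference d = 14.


aₙ = a₁ + (n-1)d
= -29 + (38-1)×14
= -29 + 518
= 489

a_38 = 489


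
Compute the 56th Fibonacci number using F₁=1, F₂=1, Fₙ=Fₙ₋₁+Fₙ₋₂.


Fibonacci sequence: 1, 1, 2, 3, 5, 8, 13, 21, 34, 55, 89, ...
F(56) = 225851433717

F(56) = 225851433717


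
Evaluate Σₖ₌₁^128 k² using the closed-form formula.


n = 128
n(n+1)(2n+1)/6 = 128×129×257/6
= 4243584/6 = 707264

Σk² = 707264


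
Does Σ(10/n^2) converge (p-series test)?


p-series test: Σ c/n^p converges if p > 1, diverges if p ≤ 1 (constant c > 0 doesn't affect convergence).
p = 2
2 > 1 → CONVERGES

Converges (p = 2 > 1)


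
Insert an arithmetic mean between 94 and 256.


AM = (94 + 256)/2 = 350/2 = 175

AM = 175


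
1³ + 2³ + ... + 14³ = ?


n(n+1)/2 = 14×15/2 = 105
Σk³ = 105² = 11025

Σk³ = 11025


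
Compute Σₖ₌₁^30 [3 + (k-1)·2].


aₙ = 3 + (30-1)×2 = 61
Sₙ = n(a₁+aₙ)/2 = 30×(3+61)/2
= 30×64/2 = 960

S_30 = 960


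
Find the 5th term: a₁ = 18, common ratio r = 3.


aₙ = a₁·r^(n-1)
= 18×3^4
= 18×81
= 1458

a_5 = 1458


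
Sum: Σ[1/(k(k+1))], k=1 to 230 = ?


1/(k(k+1)) = 1/k - 1/(k+1) (partial fractions)
Telescoping: Σ = 1 - 1/231 = 230/231

Sum = 230/231


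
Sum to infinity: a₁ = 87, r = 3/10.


S∞ = a₁/(1-r) = 87/(1 - 3/10)
= 87/(7/10)
= 870/7

S∞ = 870/7


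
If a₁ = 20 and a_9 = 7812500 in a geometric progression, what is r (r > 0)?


r^(n-1) = aₙ/a₁
r^8 = 7812500/20 = 390625
r = 390625^(1/8)
= ±5; taking r > 0 gives r = 5

r = 5


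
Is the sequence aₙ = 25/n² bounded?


a₁ = 25, a₂ = 25/4, a₃ = 25/9, ...
0 < aₙ ≤ 25 for all n ≥ 1
The sequence IS bounded

Bounded (0 < aₙ ≤ 25)


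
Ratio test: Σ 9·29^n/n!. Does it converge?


aₙ = 9·29^n/n!
a_{n+1}/aₙ = 29^(n+1)/(n+1)! × n!/29^n  (constant 9 cancels)
= 29/(n+1)
L = lim(n→∞) 29/(n+1) = 0
L < 1 → series CONVERGES

Converges (ratio test: L = 0 < 1)


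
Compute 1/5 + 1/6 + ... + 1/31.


Σₖ₌5^31 1/k = 1/5 + 1/6 + 1/7 + ... + 1/31
= 140353889699857/72201776446800
≈ 1.9439

Sum = 140353889699857/72201776446800 ≈ 1.9439


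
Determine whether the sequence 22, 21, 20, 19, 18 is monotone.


Differences: -1, -1, -1, -1
All differences < 0 → strictly DECREASING

Monotonically decreasing


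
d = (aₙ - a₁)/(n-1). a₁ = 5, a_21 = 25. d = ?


d = (aₙ - a₁)/(n-1)
= (25 - 5)/(21-1)
= 20/20 = 1

d = 1


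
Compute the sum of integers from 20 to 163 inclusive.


Σₖ₌20^163 k = Σₖ₌₁^163 k − Σₖ₌₁^19 k
= 163·164/2 − 19·20/2
= 13366 − 190 = 13176

Σk = 13176


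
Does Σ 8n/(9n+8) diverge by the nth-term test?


lim(n→∞) 8n/(9n+8) = 8/9 = 8/9  (divide numerator and denominator by n)
lim aₙ = 8/9 ≠ 0 → series DIVERGES

Diverges (lim aₙ = 8/9 ≠ 0)


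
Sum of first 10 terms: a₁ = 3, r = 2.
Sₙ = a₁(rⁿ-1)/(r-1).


Sₙ = 3×(2^10 - 1)/(2 - 1)
= 3×(1024 - 1)/1
= 3×1023/1
= 3069

S_10 = 3069


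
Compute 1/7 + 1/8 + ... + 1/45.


Σₖ₌7^45 1/k = 1/7 + 1/8 + 1/9 + ... + 1/45
= 2617230034104616867/1345655451257488800
≈ 1.9449

Sum = 2617230034104616867/1345655451257488800 ≈ 1.9449


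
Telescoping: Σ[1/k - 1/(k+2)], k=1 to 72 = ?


Telescoping with gap 2: two head and two tail terms survive.
= (1 + 1/2) - (1/73 + 1/74)
= 3/2 - 1/73 - 1/74 = 3978/2701

Sum = 3978/2701


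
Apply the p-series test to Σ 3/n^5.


p-series test: Σ c/n^p converges if p > 1, diverges if p ≤ 1 (constant c > 0 doesn't affect convergence).
p = 5
5 > 1 → CONVERGES

Converges (p = 5 > 1)


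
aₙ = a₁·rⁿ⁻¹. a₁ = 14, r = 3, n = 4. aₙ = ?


aₙ = a₁·r^(n-1)
= 14×3^3
= 14×27
= 378

a_4 = 378


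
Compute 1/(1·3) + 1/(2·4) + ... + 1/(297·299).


1/(k(k+2)) = (1/2)·(1/k - 1/(k+2)) (partial fractions)
Telescoping: Σ = (1/2)·(1 + 1/2 - 1/298 - 1/299) = 33264/44551

Sum = 33264/44551


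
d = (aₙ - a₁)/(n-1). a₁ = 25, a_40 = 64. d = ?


d = (aₙ - a₁)/(n-1)
= (64 - 25)/(40-1)
= 39/39 = 1

d = 1


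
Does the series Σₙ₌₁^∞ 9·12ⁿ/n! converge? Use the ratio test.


aₙ = 9·12^n/n!
a_{n+1}/aₙ = 12^(n+1)/(n+1)! × n!/12^n  (constant 9 cancels)
= 12/(n+1)
L = lim(n→∞) 12/(n+1) = 0
L < 1 → series CONVERGES

Converges (ratio test: L = 0 < 1)


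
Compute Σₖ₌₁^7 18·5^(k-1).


Sₙ = 18×(5^7 - 1)/(5 - 1)
= 18×(78125 - 1)/4
= 18×78124/4
= 351558

S_7 = 351558


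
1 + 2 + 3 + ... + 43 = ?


n(n+1)/2 = 43×44/2 = 1892/2 = 946

Σk = 946


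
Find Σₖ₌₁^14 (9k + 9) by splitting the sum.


Σ(9k+9) = 9·Σk + 9·n
= 9·105 + 9·14
= 945 + 126 = 1071

Σ = 1071


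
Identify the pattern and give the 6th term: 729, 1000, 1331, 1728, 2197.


Pattern: perfect cubes: n³
Terms: 729, 1000, 1331, 1728, 2197
Next term = 2744

Next term = 2744


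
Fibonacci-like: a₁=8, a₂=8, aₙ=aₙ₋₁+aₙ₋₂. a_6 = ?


Computing iteratively: 8, 8, 16, 24, 40, 64
a_6 = 64

a_6 = 64


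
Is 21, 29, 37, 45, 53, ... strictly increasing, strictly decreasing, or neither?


Differences: 8, 8, 8, 8
All differences > 0 → strictly INCREASING

Monotonically increasing


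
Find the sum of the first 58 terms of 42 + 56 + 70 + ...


aₙ = 42 + (58-1)×14 = 840
Sₙ = n(a₁+aₙ)/2 = 58×(42+840)/2
= 58×882/2 = 25578

S_58 = 25578


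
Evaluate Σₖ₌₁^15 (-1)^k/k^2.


S = -1 + 1/4 - 1/9 + 1/16 - 1/25 + 1/36 - 1/49 + 1/64 ± ...
= -0.8245
(Full series converges to -π²/12 ≈ -0.8225)

S_15 = -0.8245


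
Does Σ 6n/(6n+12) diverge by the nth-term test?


lim(n→∞) 6n/(6n+12) = 6/6 = 1  (divide numerator and denominator by n)
lim aₙ = 1 ≠ 0 → series DIVERGES

Diverges (lim aₙ = 1 ≠ 0)


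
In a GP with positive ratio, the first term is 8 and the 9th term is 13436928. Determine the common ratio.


r^(n-1) = aₙ/a₁
r^8 = 13436928/8 = 1679616
r = 1679616^(1/8)
= ±6; taking r > 0 gives r = 6

r = 6


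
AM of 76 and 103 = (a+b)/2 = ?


AM = (76 + 103)/2 = 179/2 = 89.5

AM = 89.5


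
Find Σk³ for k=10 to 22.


Σₖ₌10^22 k³ = [22·23/2]² − [9·10/2]²
= 64009 − 2025 = 61984

Σk³ = 61984


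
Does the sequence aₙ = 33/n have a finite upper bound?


a₁ = 33, a₂ = 33/2, a₃ = 33/3, ...
0 < aₙ ≤ 33 for all n ≥ 1
Lower bound: 0, Upper bound: 33
The sequence IS bounded

Bounded (0 < aₙ ≤ 33)


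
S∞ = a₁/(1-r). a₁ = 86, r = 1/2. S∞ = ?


S∞ = a₁/(1-r) = 86/(1 - 1/2)
= 86/(1/2)
= 172

S∞ = 172


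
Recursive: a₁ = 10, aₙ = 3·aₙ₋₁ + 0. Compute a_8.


Computing step by step:
a_1 = 10
a_2 = 30
a_3 = 90
a_4 = 270
a_5 = 810
a_6 = 2430
a_7 = 7290
a_8 = 21870


a_8 = 21870


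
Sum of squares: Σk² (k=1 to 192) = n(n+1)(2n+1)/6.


n = 192
n(n+1)(2n+1)/6 = 192×193×385/6
= 14266560/6 = 2377760

Σk² = 2377760


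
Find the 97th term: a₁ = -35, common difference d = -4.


aₙ = a₁ + (n-1)d
= -35 + (97-1)×-4
= -35 - 384
= -419

a_97 = -419


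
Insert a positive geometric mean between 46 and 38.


GM = √(46×38) = √1748 = 41.8091

GM = 41.8091


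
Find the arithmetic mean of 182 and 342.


AM = (182 + 342)/2 = 524/2 = 262

AM = 262


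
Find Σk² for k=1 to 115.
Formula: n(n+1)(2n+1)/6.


n = 115
n(n+1)(2n+1)/6 = 115×116×231/6
= 3081540/6 = 513590

Σk² = 513590


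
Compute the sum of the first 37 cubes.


n(n+1)/2 = 37×38/2 = 703
Σk³ = 703² = 494209

Σk³ = 494209


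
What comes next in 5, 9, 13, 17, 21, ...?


Pattern: arithmetic (d=4)
Terms: 5, 9, 13, 17, 21
Next term = 25

Next term = 25


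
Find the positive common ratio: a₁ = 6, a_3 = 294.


r^(n-1) = aₙ/a₁
r^2 = 294/6 = 49
r = 49^(1/2)
= ±7; taking r > 0 gives r = 7

r = 7


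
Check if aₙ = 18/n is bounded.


a₁ = 18, a₂ = 18/2, a₃ = 18/3, ...
0 < aₙ ≤ 18 for all n ≥ 1
Lower bound: 0, Upper bound: 18
The sequence IS bounded

Bounded (0 < aₙ ≤ 18)


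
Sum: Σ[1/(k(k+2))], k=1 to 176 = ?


1/(k(k+2)) = (1/2)·(1/k - 1/(k+2)) (partial fractions)
Telescoping: Σ = (1/2)·(1 + 1/2 - 1/177 - 1/178) = 11726/15753

Sum = 11726/15753


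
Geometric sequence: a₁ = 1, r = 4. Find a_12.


aₙ = a₁·r^(n-1)
= 1×4^11
= 1×4194304
= 4194304

a_12 = 4194304


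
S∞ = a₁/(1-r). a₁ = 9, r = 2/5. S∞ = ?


S∞ = a₁/(1-r) = 9/(1 - 2/5)
= 9/(3/5)
= 15

S∞ = 15


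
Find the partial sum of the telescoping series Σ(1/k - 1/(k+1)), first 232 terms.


Telescoping: adjacent terms cancel.
= 1/1 - 1/233
= 1 - 1/233 = 232/233

Sum = 232/233


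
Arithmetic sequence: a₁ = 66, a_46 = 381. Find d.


d = (aₙ - a₁)/(n-1)
= (381 - 66)/(46-1)
= 315/45 = 7

d = 7


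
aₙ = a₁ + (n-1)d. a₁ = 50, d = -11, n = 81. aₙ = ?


aₙ = a₁ + (n-1)d
= 50 + (81-1)×-11
= 50 - 880
= -830

a_81 = -830


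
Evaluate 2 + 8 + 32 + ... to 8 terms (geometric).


Sₙ = 2×(4^8 - 1)/(4 - 1)
= 2×(65536 - 1)/3
= 2×65535/3
= 43690

S_8 = 43690


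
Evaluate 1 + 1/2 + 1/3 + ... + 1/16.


H_16 = 1/1 + 1/2 + 1/3 + ... + 1/16
= 2436559/720720
≈ 3.3807

H_16 = 2436559/720720 ≈ 3.3807


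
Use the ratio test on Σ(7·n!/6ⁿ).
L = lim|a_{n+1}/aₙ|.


aₙ = 7·n!/6^n
a_{n+1}/aₙ = (n+1)!/6^(n+1) × 6^n/n!  (constant 7 cancels)
= (n+1)/6
L = lim(n→∞) (n+1)/6 = ∞
L > 1 → series DIVERGES

Diverges (ratio test: L = ∞ > 1)


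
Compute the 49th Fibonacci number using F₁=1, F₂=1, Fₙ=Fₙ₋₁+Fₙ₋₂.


Fibonacci sequence: 1, 1, 2, 3, 5, 8, 13, 21, 34, 55, 89, ...
F(49) = 7778742049

F(49) = 7778742049


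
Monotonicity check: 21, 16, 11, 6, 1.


Differences: -5, -5, -5, -5
All differences < 0 → strictly DECREASING

Monotonically decreasing


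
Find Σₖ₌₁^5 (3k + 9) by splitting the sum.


Σ(3k+9) = 3·Σk + 9·n
= 3·15 + 9·5
= 45 + 45 = 90

Σ = 90


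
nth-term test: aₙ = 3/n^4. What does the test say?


lim(n→∞) 3/n^4 = 0
lim aₙ = 0 → nth-term test is INCONCLUSIVE
(Need other tests; this is actually a convergent p-series with p=4 > 1)

Inconclusive (lim aₙ = 0; need another test)


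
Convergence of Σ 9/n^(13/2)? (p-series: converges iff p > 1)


p-series test: Σ c/n^p converges if p > 1, diverges if p ≤ 1 (constant c > 0 doesn't affect convergence).
p = 13/2
13/2 > 1 → CONVERGES

Converges (p = 13/2 > 1)


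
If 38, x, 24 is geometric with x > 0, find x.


GM = √(38×24) = √912 = 30.1993

GM = 30.1993


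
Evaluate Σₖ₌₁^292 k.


n(n+1)/2 = 292×293/2 = 85556/2 = 42778

Σk = 42778


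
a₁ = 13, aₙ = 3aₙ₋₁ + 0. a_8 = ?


Computing step by step:
a_1 = 13
a_2 = 39
a_3 = 117
a_4 = 351
a_5 = 1053
a_6 = 3159
a_7 = 9477
a_8 = 28431


a_8 = 28431


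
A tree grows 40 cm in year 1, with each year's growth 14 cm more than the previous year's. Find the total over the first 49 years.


aₙ = 40 + (49-1)×14 = 712
Sₙ = n(a₁+aₙ)/2 = 49×(40+712)/2
= 49×752/2 = 18424

S_49 = 18424


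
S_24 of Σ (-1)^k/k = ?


S = -1 + 1/2 - 1/3 + 1/4 - 1/5 + 1/6 - 1/7 + 1/8 ± ...
= -0.6727
(Full series converges to -ln(2) ≈ -0.6931)

S_24 = -0.6727


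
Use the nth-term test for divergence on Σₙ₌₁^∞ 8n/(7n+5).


lim(n→∞) 8n/(7n+5) = 8/7 = 8/7  (divide numerator and denominator by n)
lim aₙ = 8/7 ≠ 0 → series DIVERGES

Diverges (lim aₙ = 8/7 ≠ 0)


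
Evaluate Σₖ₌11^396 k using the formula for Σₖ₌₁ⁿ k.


Σₖ₌11^396 k = Σₖ₌₁^396 k − Σₖ₌₁^10 k
= 396·397/2 − 10·11/2
= 78606 − 55 = 78551

Σk = 78551


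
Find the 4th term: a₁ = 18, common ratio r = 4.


aₙ = a₁·r^(n-1)
= 18×4^3
= 18×64
= 1152

a_4 = 1152


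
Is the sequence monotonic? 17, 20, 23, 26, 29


Differences: 3, 3, 3, 3
All differences > 0 → strictly INCREASING

Monotonically increasing


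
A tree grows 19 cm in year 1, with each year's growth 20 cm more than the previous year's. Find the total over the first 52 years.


aₙ = 19 + (52-1)×20 = 1039
Sₙ = n(a₁+aₙ)/2 = 52×(19+1039)/2
= 52×1058/2 = 27508

S_52 = 27508


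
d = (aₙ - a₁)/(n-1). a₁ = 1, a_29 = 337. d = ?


d = (aₙ - a₁)/(n-1)
= (337 - 1)/(29-1)
= 336/28 = 12

d = 12


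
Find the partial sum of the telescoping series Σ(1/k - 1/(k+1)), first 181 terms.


Telescoping: adjacent terms cancel.
= 1/1 - 1/182
= 1 - 1/182 = 181/182

Sum = 181/182


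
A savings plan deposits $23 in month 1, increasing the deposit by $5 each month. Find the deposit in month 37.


aₙ = a₁ + (n-1)d
= 23 + (37-1)×5
= 23 + 180
= 203

a_37 = 203


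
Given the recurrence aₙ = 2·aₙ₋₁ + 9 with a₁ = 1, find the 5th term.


Computing step by step:
a_1 = 1
a_2 = 11
a_3 = 31
a_4 = 71
a_5 = 151


a_5 = 151


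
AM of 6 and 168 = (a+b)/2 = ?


AM = (6 + 168)/2 = 174/2 = 87

AM = 87


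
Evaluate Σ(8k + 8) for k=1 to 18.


Σ(8k+8) = 8·Σk + 8·n
= 8·171 + 8·18
= 1368 + 144 = 1512

Σ = 1512


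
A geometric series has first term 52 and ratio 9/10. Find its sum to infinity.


S∞ = a₁/(1-r) = 52/(1 - 9/10)
= 52/(1/10)
= 520

S∞ = 520


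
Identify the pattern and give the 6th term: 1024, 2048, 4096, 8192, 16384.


Pattern: powers of 2: 2ⁿ
Terms: 1024, 2048, 4096, 8192, 16384
Next term = 32768

Next term = 32768


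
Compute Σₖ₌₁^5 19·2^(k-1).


Sₙ = 19×(2^5 - 1)/(2 - 1)
= 19×(32 - 1)/1
= 19×31/1
= 589

S_5 = 589


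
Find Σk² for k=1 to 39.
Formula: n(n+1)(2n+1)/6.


n = 39
n(n+1)(2n+1)/6 = 39×40×79/6
= 123240/6 = 20540

Σk² = 20540


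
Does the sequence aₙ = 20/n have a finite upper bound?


a₁ = 20, a₂ = 20/2, a₃ = 20/3, ...
0 < aₙ ≤ 20 for all n ≥ 1
Lower bound: 0, Upper bound: 20
The sequence IS bounded

Bounded (0 < aₙ ≤ 20)


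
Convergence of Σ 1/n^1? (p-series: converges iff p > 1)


p-series test: Σ c/n^p converges if p > 1, diverges if p ≤ 1 (constant c > 0 doesn't affect convergence).
p = 1
1 ≤ 1 → DIVERGES

Diverges (p = 1 ≤ 1)


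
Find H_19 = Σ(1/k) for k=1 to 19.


H_19 = 1/1 + 1/2 + 1/3 + ... + 1/19
= 275295799/77597520
≈ 3.5477

H_19 = 275295799/77597520 ≈ 3.5477


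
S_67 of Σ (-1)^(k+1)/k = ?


S = 1 - 1/2 + 1/3 - 1/4 + 1/5 - 1/6 + 1/7 - 1/8 ± ...
= 0.7006
(Full series converges to +ln(2) ≈ +0.6931)

S_67 = 0.7006


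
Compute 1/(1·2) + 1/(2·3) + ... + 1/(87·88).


1/(k(k+1)) = 1/k - 1/(k+1) (partial fractions)
Telescoping: Σ = 1 - 1/88 = 87/88

Sum = 87/88


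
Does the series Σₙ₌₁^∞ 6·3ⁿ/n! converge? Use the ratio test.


aₙ = 6·3^n/n!
a_{n+1}/aₙ = 3^(n+1)/(n+1)! × n!/3^n  (constant 6 cancels)
= 3/(n+1)
L = lim(n→∞) 3/(n+1) = 0
L < 1 → series CONVERGES

Converges (ratio test: L = 0 < 1)


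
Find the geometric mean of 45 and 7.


GM = √(45×7) = √315 = 17.7482

GM = 17.7482


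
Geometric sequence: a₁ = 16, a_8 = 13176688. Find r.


r^(n-1) = aₙ/a₁
r^7 = 13176688/16 = 823543
r = 823543^(1/7)
= 7

r = 7


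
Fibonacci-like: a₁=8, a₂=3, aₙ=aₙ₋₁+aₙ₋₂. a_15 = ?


Computing iteratively: 8, 3, 11, 14, 25, 39, 64, 103, 167, 270, 437, 707, ...
a_15 = 2995

a_15 = 2995


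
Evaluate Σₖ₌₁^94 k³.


n(n+1)/2 = 94×95/2 = 4465
Σk³ = 4465² = 19936225

Σk³ = 19936225


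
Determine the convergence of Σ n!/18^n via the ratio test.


aₙ = n!/18^n
a_{n+1}/aₙ = (n+1)!/18^(n+1) × 18^n/n!
= (n+1)/18
L = lim(n→∞) (n+1)/18 = ∞
L > 1 → series DIVERGES

Diverges (ratio test: L = ∞ > 1)


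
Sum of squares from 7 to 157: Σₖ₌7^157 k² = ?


Σₖ₌7^157 k² = Σₖ₌₁^157 k² − Σₖ₌₁^6 k²
= 157·158·315/6 − 6·7·13/6
= 1302315 − 91 = 1302224

Σk² = 1302224


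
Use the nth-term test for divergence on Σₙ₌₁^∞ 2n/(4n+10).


lim(n→∞) 2n/(4n+10) = 2/4 = 1/2  (divide numerator and denominator by n)
lim aₙ = 1/2 ≠ 0 → series DIVERGES

Diverges (lim aₙ = 1/2 ≠ 0)


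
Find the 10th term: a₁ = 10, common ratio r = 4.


aₙ = a₁·r^(n-1)
= 10×4^9
= 10×262144
= 2621440

a_10 = 2621440


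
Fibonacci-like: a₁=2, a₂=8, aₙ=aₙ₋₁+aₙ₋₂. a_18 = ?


Computing iteratively: 2, 8, 10, 18, 28, 46, 74, 120, 194, 314, 508, 822, ...
a_18 = 14750

a_18 = 14750


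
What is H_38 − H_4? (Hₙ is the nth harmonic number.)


Σₖ₌5^38 1/k = 1/5 + 1/6 + 1/7 + ... + 1/38
= 1041662132909233/485721041551200
≈ 2.1446

Sum = 1041662132909233/485721041551200 ≈ 2.1446


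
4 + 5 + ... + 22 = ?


Σₖ₌4^22 k = Σₖ₌₁^22 k − Σₖ₌₁^3 k
= 22·23/2 − 3·4/2
= 253 − 6 = 247

Σk = 247


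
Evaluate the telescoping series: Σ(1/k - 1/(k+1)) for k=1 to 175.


Telescoping: adjacent terms cancel.
= 1/1 - 1/176
= 1 - 1/176 = 175/176

Sum = 175/176


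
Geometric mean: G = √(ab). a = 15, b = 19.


GM = √(15×19) = √285 = 16.8819

GM = 16.8819


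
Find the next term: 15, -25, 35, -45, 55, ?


Pattern: alternating sign, magnitude arithmetic (d=10)
Terms: 15, -25, 35, -45, 55
Next term = -65

Next term = -65


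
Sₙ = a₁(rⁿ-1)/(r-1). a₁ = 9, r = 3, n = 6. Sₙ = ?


Sₙ = 9×(3^6 - 1)/(3 - 1)
= 9×(729 - 1)/2
= 9×728/2
= 3276

S_6 = 3276


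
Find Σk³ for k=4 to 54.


Σₖ₌4^54 k³ = [54·55/2]² − [3·4/2]²
= 2205225 − 36 = 2205189

Σk³ = 2205189


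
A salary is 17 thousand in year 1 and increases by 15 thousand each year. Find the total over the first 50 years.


aₙ = 17 + (50-1)×15 = 752
Sₙ = n(a₁+aₙ)/2 = 50×(17+752)/2
= 50×769/2 = 19225

S_50 = 19225


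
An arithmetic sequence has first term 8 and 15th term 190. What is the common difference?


d = (aₙ - a₁)/(n-1)
= (190 - 8)/(15-1)
= 182/14 = 13

d = 13


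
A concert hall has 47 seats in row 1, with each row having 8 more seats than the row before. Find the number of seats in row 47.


aₙ = a₁ + (n-1)d
= 47 + (47-1)×8
= 47 + 368
= 415

a_47 = 415


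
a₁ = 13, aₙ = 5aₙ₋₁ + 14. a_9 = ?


Computing step by step:
a_1 = 13
a_2 = 79
a_3 = 409
a_4 = 2059
a_5 = 10309
a_6 = 51559
a_7 = 257809
a_8 = 1289059
a_9 = 6445309


a_9 = 6445309


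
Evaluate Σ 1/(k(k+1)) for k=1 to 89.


1/(k(k+1)) = 1/k - 1/(k+1) (partial fractions)
Telescoping: Σ = 1 - 1/90 = 89/90

Sum = 89/90


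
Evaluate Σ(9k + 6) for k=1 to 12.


Σ(9k+6) = 9·Σk + 6·n
= 9·78 + 6·12
= 702 + 72 = 774

Σ = 774


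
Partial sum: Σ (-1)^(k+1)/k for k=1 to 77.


S = 1 - 1/2 + 1/3 - 1/4 + 1/5 - 1/6 + 1/7 - 1/8 ± ...
= 0.6996
(Full series converges to +ln(2) ≈ +0.6931)

S_77 = 0.6996


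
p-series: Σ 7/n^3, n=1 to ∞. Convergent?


p-series test: Σ c/n^p converges if p > 1, diverges if p ≤ 1 (constant c > 0 doesn't affect convergence).
p = 3
3 > 1 → CONVERGES

Converges (p = 3 > 1)


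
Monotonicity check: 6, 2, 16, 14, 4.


Differences: -4, 14, -2, -10
Difference at position 2 is +14 (> 0) but position 1 is -4 (< 0) — sequence both rises and falls
→ NOT monotonic

Not monotonic


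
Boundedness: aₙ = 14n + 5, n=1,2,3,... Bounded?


aₙ = 14n + 5 → as n→∞, aₙ→∞
No finite upper bound exists
The sequence is UNBOUNDED

Unbounded (aₙ → ∞ as n → ∞)


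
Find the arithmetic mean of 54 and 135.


AM = (54 + 135)/2 = 189/2 = 94.5

AM = 94.5


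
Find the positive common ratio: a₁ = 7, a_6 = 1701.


r^(n-1) = aₙ/a₁
r^5 = 1701/7 = 243
r = 243^(1/5)
= 3

r = 3


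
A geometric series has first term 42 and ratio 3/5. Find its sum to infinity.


S∞ = a₁/(1-r) = 42/(1 - 3/5)
= 42/(2/5)
= 105

S∞ = 105


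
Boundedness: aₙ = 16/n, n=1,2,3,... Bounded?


a₁ = 16, a₂ = 16/2, a₃ = 16/3, ...
0 < aₙ ≤ 16 for all n ≥ 1
Lower bound: 0, Upper bound: 16
The sequence IS bounded

Bounded (0 < aₙ ≤ 16)


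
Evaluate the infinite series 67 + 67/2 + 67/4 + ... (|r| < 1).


S∞ = a₁/(1-r) = 67/(1 - 1/2)
= 67/(1/2)
= 134

S∞ = 134


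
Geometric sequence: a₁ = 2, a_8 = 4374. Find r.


r^(n-1) = aₙ/a₁
r^7 = 4374/2 = 2187
r = 2187^(1/7)
= 3

r = 3


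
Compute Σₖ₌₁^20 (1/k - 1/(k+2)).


Telescoping with gap 2: two head and two tail terms survive.
= (1 + 1/2) - (1/21 + 1/22)
= 3/2 - 1/21 - 1/22 = 325/231

Sum = 325/231


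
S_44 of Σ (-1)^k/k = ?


S = -1 + 1/2 - 1/3 + 1/4 - 1/5 + 1/6 - 1/7 + 1/8 ± ...
= -0.6819
(Full series converges to -ln(2) ≈ -0.6931)

S_44 = -0.6819


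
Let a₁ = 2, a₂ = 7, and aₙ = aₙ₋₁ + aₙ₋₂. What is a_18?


Computing iteratively: 2, 7, 9, 16, 25, 41, 66, 107, 173, 280, 453, 733, ...
a_18 = 13153

a_18 = 13153


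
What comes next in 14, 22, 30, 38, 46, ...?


Pattern: arithmetic (d=8)
Terms: 14, 22, 30, 38, 46
Next term = 54

Next term = 54


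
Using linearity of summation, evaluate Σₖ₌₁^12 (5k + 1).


Σ(5k+1) = 5·Σk + 1·n
= 5·78 + 1·12
= 390 + 12 = 402

Σ = 402


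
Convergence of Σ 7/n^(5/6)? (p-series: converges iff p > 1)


p-series test: Σ c/n^p converges if p > 1, diverges if p ≤ 1 (constant c > 0 doesn't affect convergence).
p = 5/6
5/6 ≤ 1 → DIVERGES

Diverges (p = 5/6 ≤ 1)


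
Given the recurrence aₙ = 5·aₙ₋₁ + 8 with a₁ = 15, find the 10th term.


Computing step by step:
a_1 = 15
a_2 = 83
a_3 = 423
a_4 = 2123
a_5 = 10623
a_6 = 53123
a_7 = 265623
a_8 = 1328123
a_9 = 6640623
a_10 = 33203123


a_10 = 33203123


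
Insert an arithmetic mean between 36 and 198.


AM = (36 + 198)/2 = 234/2 = 117

AM = 117


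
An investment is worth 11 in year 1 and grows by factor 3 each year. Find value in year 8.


aₙ = a₁·r^(n-1)
= 11×3^7
= 11×2187
= 24057

a_8 = 24057


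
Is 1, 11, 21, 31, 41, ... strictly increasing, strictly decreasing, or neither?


Differences: 10, 10, 10, 10
All differences > 0 → strictly INCREASING

Monotonically increasing


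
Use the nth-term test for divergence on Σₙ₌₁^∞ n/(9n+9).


lim(n→∞) n/(9n+9) = 1/9 = 1/9  (divide numerator and denominator by n)
lim aₙ = 1/9 ≠ 0 → series DIVERGES

Diverges (lim aₙ = 1/9 ≠ 0)


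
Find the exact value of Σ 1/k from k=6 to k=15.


Σₖ₌6^15 1/k = 1/6 + 1/7 + 1/8 + 1/9 + 1/10 + 1/11 + 1/12 + 1/13 + 1/14 + 1/15
= 74587/72072
≈ 1.0349

Sum = 74587/72072 ≈ 1.0349


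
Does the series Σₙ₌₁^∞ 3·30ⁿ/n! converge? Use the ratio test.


aₙ = 3·30^n/n!
a_{n+1}/aₙ = 30^(n+1)/(n+1)! × n!/30^n  (constant 3 cancels)
= 30/(n+1)
L = lim(n→∞) 30/(n+1) = 0
L < 1 → series CONVERGES

Converges (ratio test: L = 0 < 1)


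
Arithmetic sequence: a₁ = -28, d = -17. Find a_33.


aₙ = a₁ + (n-1)d
= -28 + (33-1)×-17
= -28 - 544
= -572

a_33 = -572


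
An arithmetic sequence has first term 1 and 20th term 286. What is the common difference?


d = (aₙ - a₁)/(n-1)
= (286 - 1)/(20-1)
= 285/19 = 15

d = 15


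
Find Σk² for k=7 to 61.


Σₖ₌7^61 k² = Σₖ₌₁^61 k² − Σₖ₌₁^6 k²
= 61·62·123/6 − 6·7·13/6
= 77531 − 91 = 77440

Σk² = 77440


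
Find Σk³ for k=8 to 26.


Σₖ₌8^26 k³ = [26·27/2]² − [7·8/2]²
= 123201 − 784 = 122417

Σk³ = 122417


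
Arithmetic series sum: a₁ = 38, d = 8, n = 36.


aₙ = 38 + (36-1)×8 = 318
Sₙ = n(a₁+aₙ)/2 = 36×(38+318)/2
= 36×356/2 = 6408

S_36 = 6408


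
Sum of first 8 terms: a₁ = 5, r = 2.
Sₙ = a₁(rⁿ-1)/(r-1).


Sₙ = 5×(2^8 - 1)/(2 - 1)
= 5×(256 - 1)/1
= 5×255/1
= 1275

S_8 = 1275


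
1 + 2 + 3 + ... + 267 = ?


n(n+1)/2 = 267×268/2 = 71556/2 = 35778

Σk = 35778


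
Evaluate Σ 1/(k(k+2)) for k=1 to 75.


1/(k(k+2)) = (1/2)·(1/k - 1/(k+2)) (partial fractions)
Telescoping: Σ = (1/2)·(1 + 1/2 - 1/76 - 1/77) = 8625/11704

Sum = 8625/11704


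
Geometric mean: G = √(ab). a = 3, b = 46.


GM = √(3×46) = √138 = 11.7473

GM = 11.7473


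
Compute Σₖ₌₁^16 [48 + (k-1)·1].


aₙ = 48 + (16-1)×1 = 63
Sₙ = n(a₁+aₙ)/2 = 16×(48+63)/2
= 16×111/2 = 888

S_16 = 888


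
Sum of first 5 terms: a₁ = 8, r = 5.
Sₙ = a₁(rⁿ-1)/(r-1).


Sₙ = 8×(5^5 - 1)/(5 - 1)
= 8×(3125 - 1)/4
= 8×3124/4
= 6248

S_5 = 6248


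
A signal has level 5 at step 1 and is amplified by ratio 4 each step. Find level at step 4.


aₙ = a₁·r^(n-1)
= 5×4^3
= 5×64
= 320

a_4 = 320


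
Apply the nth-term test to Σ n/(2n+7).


lim(n→∞) n/(2n+7) = 1/2 = 1/2  (divide numerator and denominator by n)
lim aₙ = 1/2 ≠ 0 → series DIVERGES

Diverges (lim aₙ = 1/2 ≠ 0)


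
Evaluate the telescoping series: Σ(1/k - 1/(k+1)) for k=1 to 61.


Telescoping: adjacent terms cancel.
= 1/1 - 1/62
= 1 - 1/62 = 61/62

Sum = 61/62


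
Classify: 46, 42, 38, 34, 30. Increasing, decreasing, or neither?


Differences: -4, -4, -4, -4
All differences < 0 → strictly DECREASING

Monotonically decreasing


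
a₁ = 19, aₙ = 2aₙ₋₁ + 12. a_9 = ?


Computing step by step:
a_1 = 19
a_2 = 50
a_3 = 112
a_4 = 236
a_5 = 484
a_6 = 980
a_7 = 1972
a_8 = 3956
a_9 = 7924


a_9 = 7924


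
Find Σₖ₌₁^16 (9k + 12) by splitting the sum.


Σ(9k+12) = 9·Σk + 12·n
= 9·136 + 12·16
= 1224 + 192 = 1416

Σ = 1416


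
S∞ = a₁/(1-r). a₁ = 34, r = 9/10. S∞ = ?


S∞ = a₁/(1-r) = 34/(1 - 9/10)
= 34/(1/10)
= 340

S∞ = 340


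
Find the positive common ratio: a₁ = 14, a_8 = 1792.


r^(n-1) = aₙ/a₁
r^7 = 1792/14 = 128
r = 128^(1/7)
= 2

r = 2


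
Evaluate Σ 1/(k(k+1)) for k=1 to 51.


1/(k(k+1)) = 1/k - 1/(k+1) (partial fractions)
Telescoping: Σ = 1 - 1/52 = 51/52

Sum = 51/52


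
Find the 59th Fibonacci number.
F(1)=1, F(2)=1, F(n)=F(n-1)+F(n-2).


Fibonacci sequence: 1, 1, 2, 3, 5, 8, 13, 21, 34, 55, 89, ...
F(59) = 956722026041

F(59) = 956722026041


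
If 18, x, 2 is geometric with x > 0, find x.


GM = √(18×2) = √36 = 6

GM = 6


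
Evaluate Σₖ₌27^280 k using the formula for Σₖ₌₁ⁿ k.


Σₖ₌27^280 k = Σₖ₌₁^280 k − Σₖ₌₁^26 k
= 280·281/2 − 26·27/2
= 39340 − 351 = 38989

Σk = 38989


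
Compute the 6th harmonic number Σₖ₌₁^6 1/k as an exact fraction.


H_6 = 1/1 + 1/2 + 1/3 + 1/4 + 1/5 + 1/6
= 49/20
≈ 2.45

H_6 = 49/20 ≈ 2.45


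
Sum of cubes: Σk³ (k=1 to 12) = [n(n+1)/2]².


n(n+1)/2 = 12×13/2 = 78
Σk³ = 78² = 6084

Σk³ = 6084


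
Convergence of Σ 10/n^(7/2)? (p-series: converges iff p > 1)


p-series test: Σ c/n^p converges if p > 1, diverges if p ≤ 1 (constant c > 0 doesn't affect convergence).
p = 7/2
7/2 > 1 → CONVERGES

Converges (p = 7/2 > 1)


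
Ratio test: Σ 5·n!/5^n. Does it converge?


aₙ = 5·n!/5^n
a_{n+1}/aₙ = (n+1)!/5^(n+1) × 5^n/n!  (constant 5 cancels)
= (n+1)/5
L = lim(n→∞) (n+1)/5 = ∞
L > 1 → series DIVERGES

Diverges (ratio test: L = ∞ > 1)


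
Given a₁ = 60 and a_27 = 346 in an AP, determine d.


d = (aₙ - a₁)/(n-1)
= (346 - 60)/(27-1)
= 286/26 = 11

d = 11


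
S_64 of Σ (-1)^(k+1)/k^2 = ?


S = 1 - 1/4 + 1/9 - 1/16 + 1/25 - 1/36 + 1/49 - 1/64 ± ...
= 0.8223
(Full series converges to +π²/12 ≈ +0.8225)

S_64 = 0.8223


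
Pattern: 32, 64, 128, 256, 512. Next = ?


Pattern: powers of 2: 2ⁿ
Terms: 32, 64, 128, 256, 512
Next term = 1024

Next term = 1024


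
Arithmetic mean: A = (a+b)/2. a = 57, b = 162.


AM = (57 + 162)/2 = 219/2 = 109.5

AM = 109.5


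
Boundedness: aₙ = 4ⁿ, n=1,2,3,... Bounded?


aₙ = 4ⁿ → as n→∞, aₙ→∞ (since base 4 > 1)
No finite upper bound exists
The sequence is UNBOUNDED

Unbounded (aₙ → ∞ as n → ∞)


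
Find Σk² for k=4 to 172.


Σₖ₌4^172 k² = Σₖ₌₁^172 k² − Σₖ₌₁^3 k²
= 172·173·345/6 − 3·4·7/6
= 1710970 − 14 = 1710956

Σk² = 1710956


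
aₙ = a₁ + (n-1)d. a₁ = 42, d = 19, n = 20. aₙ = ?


aₙ = a₁ + (n-1)d
= 42 + (20-1)×19
= 42 + 361
= 403

a_20 = 403


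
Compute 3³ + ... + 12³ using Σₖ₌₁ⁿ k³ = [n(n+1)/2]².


Σₖ₌3^12 k³ = [12·13/2]² − [2·3/2]²
= 6084 − 9 = 6075

Σk³ = 6075


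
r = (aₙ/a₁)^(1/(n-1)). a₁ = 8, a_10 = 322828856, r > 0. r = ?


r^(n-1) = aₙ/a₁
r^9 = 322828856/8 = 40353607
r = 40353607^(1/9)
= 7

r = 7


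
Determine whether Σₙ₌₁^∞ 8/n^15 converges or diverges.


p-series test: Σ c/n^p converges if p > 1, diverges if p ≤ 1 (constant c > 0 doesn't affect convergence).
p = 15
15 > 1 → CONVERGES

Converges (p = 15 > 1)


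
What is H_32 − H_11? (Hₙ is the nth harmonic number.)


Σₖ₌12^32 1/k = 1/12 + 1/13 + 1/14 + ... + 1/32
= 149980107719459/144403552893600
≈ 1.0386

Sum = 149980107719459/144403552893600 ≈ 1.0386


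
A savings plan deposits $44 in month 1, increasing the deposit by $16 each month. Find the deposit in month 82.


aₙ = a₁ + (n-1)d
= 44 + (82-1)×16
= 44 + 1296
= 1340

a_82 = 1340


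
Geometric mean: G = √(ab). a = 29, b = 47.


GM = √(29×47) = √1363 = 36.9188

GM = 36.9188


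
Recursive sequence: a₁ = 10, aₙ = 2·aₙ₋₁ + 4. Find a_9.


Computing step by step:
a_1 = 10
a_2 = 24
a_3 = 52
a_4 = 108
a_5 = 220
a_6 = 444
a_7 = 892
a_8 = 1788
a_9 = 3580


a_9 = 3580


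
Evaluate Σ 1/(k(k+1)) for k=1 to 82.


1/(k(k+1)) = 1/k - 1/(k+1) (partial fractions)
Telescoping: Σ = 1 - 1/83 = 82/83

Sum = 82/83


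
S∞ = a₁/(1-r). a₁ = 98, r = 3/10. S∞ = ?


S∞ = a₁/(1-r) = 98/(1 - 3/10)
= 98/(7/10)
= 140

S∞ = 140


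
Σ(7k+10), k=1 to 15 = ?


Σ(7k+10) = 7·Σk + 10·n
= 7·120 + 10·15
= 840 + 150 = 990

Σ = 990


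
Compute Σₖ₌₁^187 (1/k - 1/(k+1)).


Telescoping: adjacent terms cancel.
= 1/1 - 1/188
= 1 - 1/188 = 187/188

Sum = 187/188


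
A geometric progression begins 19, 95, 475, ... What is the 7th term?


aₙ = a₁·r^(n-1)
= 19×5^6
= 19×15625
= 296875

a_7 = 296875


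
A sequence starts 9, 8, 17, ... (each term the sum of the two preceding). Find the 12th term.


Computing iteratively: 9, 8, 17, 25, 42, 67, 109, 176, 285, 461, 746, 1207
a_12 = 1207

a_12 = 1207


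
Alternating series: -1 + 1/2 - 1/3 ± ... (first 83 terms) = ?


S = -1 + 1/2 - 1/3 + 1/4 - 1/5 + 1/6 - 1/7 + 1/8 ± ...
= -0.6991
(Full series converges to -ln(2) ≈ -0.6931)

S_83 = -0.6991


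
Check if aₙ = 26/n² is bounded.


a₁ = 26, a₂ = 26/4, a₃ = 26/9, ...
0 < aₙ ≤ 26 for all n ≥ 1
The sequence IS bounded

Bounded (0 < aₙ ≤ 26)


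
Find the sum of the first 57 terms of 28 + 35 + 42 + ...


aₙ = 28 + (57-1)×7 = 420
Sₙ = n(a₁+aₙ)/2 = 57×(28+420)/2
= 57×448/2 = 12768

S_57 = 12768


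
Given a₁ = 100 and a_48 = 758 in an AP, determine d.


d = (aₙ - a₁)/(n-1)
= (758 - 100)/(48-1)
= 658/47 = 14

d = 14


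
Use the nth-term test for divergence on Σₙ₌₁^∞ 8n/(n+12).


lim(n→∞) 8n/(n+12) = 8/1 = 8  (divide numerator and denominator by n)
lim aₙ = 8 ≠ 0 → series DIVERGES

Diverges (lim aₙ = 8 ≠ 0)


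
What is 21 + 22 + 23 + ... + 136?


Σₖ₌21^136 k = Σₖ₌₁^136 k − Σₖ₌₁^20 k
= 136·137/2 − 20·21/2
= 9316 − 210 = 9106

Σk = 9106


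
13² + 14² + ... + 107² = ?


Σₖ₌13^107 k² = Σₖ₌₁^107 k² − Σₖ₌₁^12 k²
= 107·108·215/6 − 12·13·25/6
= 414090 − 650 = 413440

Σk² = 413440


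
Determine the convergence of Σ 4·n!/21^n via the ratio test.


aₙ = 4·n!/21^n
a_{n+1}/aₙ = (n+1)!/21^(n+1) × 21^n/n!  (constant 4 cancels)
= (n+1)/21
L = lim(n→∞) (n+1)/21 = ∞
L > 1 → series DIVERGES

Diverges (ratio test: L = ∞ > 1)


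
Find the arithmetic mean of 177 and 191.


AM = (177 + 191)/2 = 368/2 = 184

AM = 184


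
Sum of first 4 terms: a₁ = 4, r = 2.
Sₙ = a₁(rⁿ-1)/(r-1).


Sₙ = 4×(2^4 - 1)/(2 - 1)
= 4×(16 - 1)/1
= 4×15/1
= 60

S_4 = 60


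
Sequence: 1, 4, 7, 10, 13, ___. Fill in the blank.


Pattern: arithmetic (d=3)
Terms: 1, 4, 7, 10, 13
Next term = 16

Next term = 16


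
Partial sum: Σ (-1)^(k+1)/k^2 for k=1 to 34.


S = 1 - 1/4 + 1/9 - 1/16 + 1/25 - 1/36 + 1/49 - 1/64 ± ...
= 0.822
(Full series converges to +π²/12 ≈ +0.8225)

S_34 = 0.822


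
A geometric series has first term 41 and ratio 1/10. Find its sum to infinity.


S∞ = a₁/(1-r) = 41/(1 - 1/10)
= 41/(9/10)
= 410/9

S∞ = 410/9


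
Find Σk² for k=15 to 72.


Σₖ₌15^72 k² = Σₖ₌₁^72 k² − Σₖ₌₁^14 k²
= 72·73·145/6 − 14·15·29/6
= 127020 − 1015 = 126005

Σk² = 126005


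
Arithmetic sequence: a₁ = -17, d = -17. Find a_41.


aₙ = a₁ + (n-1)d
= -17 + (41-1)×-17
= -17 - 680
= -697

a_41 = -697


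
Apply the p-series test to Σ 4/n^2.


p-series test: Σ c/n^p converges if p > 1, diverges if p ≤ 1 (constant c > 0 doesn't affect convergence).
p = 2
2 > 1 → CONVERGES

Converges (p = 2 > 1)


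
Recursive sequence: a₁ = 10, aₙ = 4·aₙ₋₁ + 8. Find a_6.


Computing step by step:
a_1 = 10
a_2 = 48
a_3 = 200
a_4 = 808
a_5 = 3240
a_6 = 12968


a_6 = 12968


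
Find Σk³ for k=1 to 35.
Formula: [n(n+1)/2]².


n(n+1)/2 = 35×36/2 = 630
Σk³ = 630² = 396900

Σk³ = 396900


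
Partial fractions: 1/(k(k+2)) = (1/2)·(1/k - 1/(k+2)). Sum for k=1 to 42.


1/(k(k+2)) = (1/2)·(1/k - 1/(k+2)) (partial fractions)
Telescoping: Σ = (1/2)·(1 + 1/2 - 1/43 - 1/44) = 2751/3784

Sum = 2751/3784


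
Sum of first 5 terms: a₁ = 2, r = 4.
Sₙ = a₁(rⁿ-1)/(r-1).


Sₙ = 2×(4^5 - 1)/(4 - 1)
= 2×(1024 - 1)/3
= 2×1023/3
= 682

S_5 = 682


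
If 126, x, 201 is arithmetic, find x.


AM = (126 + 201)/2 = 327/2 = 163.5

AM = 163.5


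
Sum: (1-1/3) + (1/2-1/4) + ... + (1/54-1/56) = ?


Telescoping with gap 2: two head and two tail terms survive.
= (1 + 1/2) - (1/55 + 1/56)
= 3/2 - 1/55 - 1/56 = 4509/3080

Sum = 4509/3080


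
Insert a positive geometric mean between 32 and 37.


GM = √(32×37) = √1184 = 34.4093

GM = 34.4093


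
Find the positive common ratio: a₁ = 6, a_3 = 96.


r^(n-1) = aₙ/a₁
r^2 = 96/6 = 16
r = 16^(1/2)
= ±4; taking r > 0 gives r = 4

r = 4


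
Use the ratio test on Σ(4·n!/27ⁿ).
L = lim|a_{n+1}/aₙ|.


aₙ = 4·n!/27^n
a_{n+1}/aₙ = (n+1)!/27^(n+1) × 27^n/n!  (constant 4 cancels)
= (n+1)/27
L = lim(n→∞) (n+1)/27 = ∞
L > 1 → series DIVERGES

Diverges (ratio test: L = ∞ > 1)


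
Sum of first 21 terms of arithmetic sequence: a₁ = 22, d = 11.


aₙ = 22 + (21-1)×11 = 242
Sₙ = n(a₁+aₙ)/2 = 21×(22+242)/2
= 21×264/2 = 2772

S_21 = 2772


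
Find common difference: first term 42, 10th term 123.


d = (aₙ - a₁)/(n-1)
= (123 - 42)/(10-1)
= 81/9 = 9

d = 9


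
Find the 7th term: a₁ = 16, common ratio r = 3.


aₙ = a₁·r^(n-1)
= 16×3^6
= 16×729
= 11664

a_7 = 11664


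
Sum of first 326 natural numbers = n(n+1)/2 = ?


n(n+1)/2 = 326×327/2 = 106602/2 = 53301

Σk = 53301


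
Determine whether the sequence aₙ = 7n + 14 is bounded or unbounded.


aₙ = 7n + 14 → as n→∞, aₙ→∞
No finite upper bound exists
The sequence is UNBOUNDED

Unbounded (aₙ → ∞ as n → ∞)
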